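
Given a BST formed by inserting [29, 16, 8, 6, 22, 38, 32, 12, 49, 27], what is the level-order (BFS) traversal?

Tree insertion order: [29, 16, 8, 6, 22, 38, 32, 12, 49, 27]
Tree (level-order array): [29, 16, 38, 8, 22, 32, 49, 6, 12, None, 27]
BFS from the root, enqueuing left then right child of each popped node:
  queue [29] -> pop 29, enqueue [16, 38], visited so far: [29]
  queue [16, 38] -> pop 16, enqueue [8, 22], visited so far: [29, 16]
  queue [38, 8, 22] -> pop 38, enqueue [32, 49], visited so far: [29, 16, 38]
  queue [8, 22, 32, 49] -> pop 8, enqueue [6, 12], visited so far: [29, 16, 38, 8]
  queue [22, 32, 49, 6, 12] -> pop 22, enqueue [27], visited so far: [29, 16, 38, 8, 22]
  queue [32, 49, 6, 12, 27] -> pop 32, enqueue [none], visited so far: [29, 16, 38, 8, 22, 32]
  queue [49, 6, 12, 27] -> pop 49, enqueue [none], visited so far: [29, 16, 38, 8, 22, 32, 49]
  queue [6, 12, 27] -> pop 6, enqueue [none], visited so far: [29, 16, 38, 8, 22, 32, 49, 6]
  queue [12, 27] -> pop 12, enqueue [none], visited so far: [29, 16, 38, 8, 22, 32, 49, 6, 12]
  queue [27] -> pop 27, enqueue [none], visited so far: [29, 16, 38, 8, 22, 32, 49, 6, 12, 27]
Result: [29, 16, 38, 8, 22, 32, 49, 6, 12, 27]


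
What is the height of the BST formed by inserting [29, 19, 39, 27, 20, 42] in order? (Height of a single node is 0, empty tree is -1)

Insertion order: [29, 19, 39, 27, 20, 42]
Tree (level-order array): [29, 19, 39, None, 27, None, 42, 20]
Compute height bottom-up (empty subtree = -1):
  height(20) = 1 + max(-1, -1) = 0
  height(27) = 1 + max(0, -1) = 1
  height(19) = 1 + max(-1, 1) = 2
  height(42) = 1 + max(-1, -1) = 0
  height(39) = 1 + max(-1, 0) = 1
  height(29) = 1 + max(2, 1) = 3
Height = 3


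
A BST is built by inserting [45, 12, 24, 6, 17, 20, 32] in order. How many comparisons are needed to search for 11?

Search path for 11: 45 -> 12 -> 6
Found: False
Comparisons: 3


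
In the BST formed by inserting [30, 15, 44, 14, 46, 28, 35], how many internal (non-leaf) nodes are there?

Tree built from: [30, 15, 44, 14, 46, 28, 35]
Tree (level-order array): [30, 15, 44, 14, 28, 35, 46]
Rule: An internal node has at least one child.
Per-node child counts:
  node 30: 2 child(ren)
  node 15: 2 child(ren)
  node 14: 0 child(ren)
  node 28: 0 child(ren)
  node 44: 2 child(ren)
  node 35: 0 child(ren)
  node 46: 0 child(ren)
Matching nodes: [30, 15, 44]
Count of internal (non-leaf) nodes: 3


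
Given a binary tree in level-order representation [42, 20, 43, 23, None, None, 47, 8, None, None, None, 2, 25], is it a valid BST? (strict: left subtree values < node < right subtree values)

Level-order array: [42, 20, 43, 23, None, None, 47, 8, None, None, None, 2, 25]
Validate using subtree bounds (lo, hi): at each node, require lo < value < hi,
then recurse left with hi=value and right with lo=value.
Preorder trace (stopping at first violation):
  at node 42 with bounds (-inf, +inf): OK
  at node 20 with bounds (-inf, 42): OK
  at node 23 with bounds (-inf, 20): VIOLATION
Node 23 violates its bound: not (-inf < 23 < 20).
Result: Not a valid BST


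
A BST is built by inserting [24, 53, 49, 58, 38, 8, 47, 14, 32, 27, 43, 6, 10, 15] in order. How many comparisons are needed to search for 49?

Search path for 49: 24 -> 53 -> 49
Found: True
Comparisons: 3


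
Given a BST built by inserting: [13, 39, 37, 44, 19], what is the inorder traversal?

Tree insertion order: [13, 39, 37, 44, 19]
Tree (level-order array): [13, None, 39, 37, 44, 19]
Inorder traversal: [13, 19, 37, 39, 44]


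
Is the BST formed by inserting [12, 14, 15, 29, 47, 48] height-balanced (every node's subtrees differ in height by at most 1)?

Tree (level-order array): [12, None, 14, None, 15, None, 29, None, 47, None, 48]
Definition: a tree is height-balanced if, at every node, |h(left) - h(right)| <= 1 (empty subtree has height -1).
Bottom-up per-node check:
  node 48: h_left=-1, h_right=-1, diff=0 [OK], height=0
  node 47: h_left=-1, h_right=0, diff=1 [OK], height=1
  node 29: h_left=-1, h_right=1, diff=2 [FAIL (|-1-1|=2 > 1)], height=2
  node 15: h_left=-1, h_right=2, diff=3 [FAIL (|-1-2|=3 > 1)], height=3
  node 14: h_left=-1, h_right=3, diff=4 [FAIL (|-1-3|=4 > 1)], height=4
  node 12: h_left=-1, h_right=4, diff=5 [FAIL (|-1-4|=5 > 1)], height=5
Node 29 violates the condition: |-1 - 1| = 2 > 1.
Result: Not balanced


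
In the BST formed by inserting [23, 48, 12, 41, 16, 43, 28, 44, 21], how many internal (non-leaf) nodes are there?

Tree built from: [23, 48, 12, 41, 16, 43, 28, 44, 21]
Tree (level-order array): [23, 12, 48, None, 16, 41, None, None, 21, 28, 43, None, None, None, None, None, 44]
Rule: An internal node has at least one child.
Per-node child counts:
  node 23: 2 child(ren)
  node 12: 1 child(ren)
  node 16: 1 child(ren)
  node 21: 0 child(ren)
  node 48: 1 child(ren)
  node 41: 2 child(ren)
  node 28: 0 child(ren)
  node 43: 1 child(ren)
  node 44: 0 child(ren)
Matching nodes: [23, 12, 16, 48, 41, 43]
Count of internal (non-leaf) nodes: 6


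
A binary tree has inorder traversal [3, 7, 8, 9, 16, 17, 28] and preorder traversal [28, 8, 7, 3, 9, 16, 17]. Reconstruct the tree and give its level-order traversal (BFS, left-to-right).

Inorder:  [3, 7, 8, 9, 16, 17, 28]
Preorder: [28, 8, 7, 3, 9, 16, 17]
Algorithm: preorder visits root first, so consume preorder in order;
for each root, split the current inorder slice at that value into
left-subtree inorder and right-subtree inorder, then recurse.
Recursive splits:
  root=28; inorder splits into left=[3, 7, 8, 9, 16, 17], right=[]
  root=8; inorder splits into left=[3, 7], right=[9, 16, 17]
  root=7; inorder splits into left=[3], right=[]
  root=3; inorder splits into left=[], right=[]
  root=9; inorder splits into left=[], right=[16, 17]
  root=16; inorder splits into left=[], right=[17]
  root=17; inorder splits into left=[], right=[]
Reconstructed level-order: [28, 8, 7, 9, 3, 16, 17]


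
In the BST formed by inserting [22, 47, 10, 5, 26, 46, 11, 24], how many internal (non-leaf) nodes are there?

Tree built from: [22, 47, 10, 5, 26, 46, 11, 24]
Tree (level-order array): [22, 10, 47, 5, 11, 26, None, None, None, None, None, 24, 46]
Rule: An internal node has at least one child.
Per-node child counts:
  node 22: 2 child(ren)
  node 10: 2 child(ren)
  node 5: 0 child(ren)
  node 11: 0 child(ren)
  node 47: 1 child(ren)
  node 26: 2 child(ren)
  node 24: 0 child(ren)
  node 46: 0 child(ren)
Matching nodes: [22, 10, 47, 26]
Count of internal (non-leaf) nodes: 4


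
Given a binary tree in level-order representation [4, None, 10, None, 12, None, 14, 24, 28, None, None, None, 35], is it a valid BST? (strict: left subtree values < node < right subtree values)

Level-order array: [4, None, 10, None, 12, None, 14, 24, 28, None, None, None, 35]
Validate using subtree bounds (lo, hi): at each node, require lo < value < hi,
then recurse left with hi=value and right with lo=value.
Preorder trace (stopping at first violation):
  at node 4 with bounds (-inf, +inf): OK
  at node 10 with bounds (4, +inf): OK
  at node 12 with bounds (10, +inf): OK
  at node 14 with bounds (12, +inf): OK
  at node 24 with bounds (12, 14): VIOLATION
Node 24 violates its bound: not (12 < 24 < 14).
Result: Not a valid BST


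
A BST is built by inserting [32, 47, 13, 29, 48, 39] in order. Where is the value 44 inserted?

Starting tree (level order): [32, 13, 47, None, 29, 39, 48]
Insertion path: 32 -> 47 -> 39
Result: insert 44 as right child of 39
Final tree (level order): [32, 13, 47, None, 29, 39, 48, None, None, None, 44]


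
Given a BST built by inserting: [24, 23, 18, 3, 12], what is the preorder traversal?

Tree insertion order: [24, 23, 18, 3, 12]
Tree (level-order array): [24, 23, None, 18, None, 3, None, None, 12]
Preorder traversal: [24, 23, 18, 3, 12]


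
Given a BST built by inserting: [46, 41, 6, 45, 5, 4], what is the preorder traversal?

Tree insertion order: [46, 41, 6, 45, 5, 4]
Tree (level-order array): [46, 41, None, 6, 45, 5, None, None, None, 4]
Preorder traversal: [46, 41, 6, 5, 4, 45]


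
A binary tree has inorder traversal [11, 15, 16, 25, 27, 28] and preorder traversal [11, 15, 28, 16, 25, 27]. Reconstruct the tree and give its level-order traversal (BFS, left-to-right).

Inorder:  [11, 15, 16, 25, 27, 28]
Preorder: [11, 15, 28, 16, 25, 27]
Algorithm: preorder visits root first, so consume preorder in order;
for each root, split the current inorder slice at that value into
left-subtree inorder and right-subtree inorder, then recurse.
Recursive splits:
  root=11; inorder splits into left=[], right=[15, 16, 25, 27, 28]
  root=15; inorder splits into left=[], right=[16, 25, 27, 28]
  root=28; inorder splits into left=[16, 25, 27], right=[]
  root=16; inorder splits into left=[], right=[25, 27]
  root=25; inorder splits into left=[], right=[27]
  root=27; inorder splits into left=[], right=[]
Reconstructed level-order: [11, 15, 28, 16, 25, 27]


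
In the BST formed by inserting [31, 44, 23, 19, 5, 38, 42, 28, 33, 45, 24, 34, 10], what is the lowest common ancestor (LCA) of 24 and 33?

Tree insertion order: [31, 44, 23, 19, 5, 38, 42, 28, 33, 45, 24, 34, 10]
Tree (level-order array): [31, 23, 44, 19, 28, 38, 45, 5, None, 24, None, 33, 42, None, None, None, 10, None, None, None, 34]
In a BST, the LCA of p=24, q=33 is the first node v on the
root-to-leaf path with p <= v <= q (go left if both < v, right if both > v).
Walk from root:
  at 31: 24 <= 31 <= 33, this is the LCA
LCA = 31


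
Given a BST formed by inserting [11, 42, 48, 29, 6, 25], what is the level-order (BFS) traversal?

Tree insertion order: [11, 42, 48, 29, 6, 25]
Tree (level-order array): [11, 6, 42, None, None, 29, 48, 25]
BFS from the root, enqueuing left then right child of each popped node:
  queue [11] -> pop 11, enqueue [6, 42], visited so far: [11]
  queue [6, 42] -> pop 6, enqueue [none], visited so far: [11, 6]
  queue [42] -> pop 42, enqueue [29, 48], visited so far: [11, 6, 42]
  queue [29, 48] -> pop 29, enqueue [25], visited so far: [11, 6, 42, 29]
  queue [48, 25] -> pop 48, enqueue [none], visited so far: [11, 6, 42, 29, 48]
  queue [25] -> pop 25, enqueue [none], visited so far: [11, 6, 42, 29, 48, 25]
Result: [11, 6, 42, 29, 48, 25]


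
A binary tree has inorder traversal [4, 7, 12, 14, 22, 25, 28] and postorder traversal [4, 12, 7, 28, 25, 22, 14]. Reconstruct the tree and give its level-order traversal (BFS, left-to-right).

Inorder:   [4, 7, 12, 14, 22, 25, 28]
Postorder: [4, 12, 7, 28, 25, 22, 14]
Algorithm: postorder visits root last, so walk postorder right-to-left;
each value is the root of the current inorder slice — split it at that
value, recurse on the right subtree first, then the left.
Recursive splits:
  root=14; inorder splits into left=[4, 7, 12], right=[22, 25, 28]
  root=22; inorder splits into left=[], right=[25, 28]
  root=25; inorder splits into left=[], right=[28]
  root=28; inorder splits into left=[], right=[]
  root=7; inorder splits into left=[4], right=[12]
  root=12; inorder splits into left=[], right=[]
  root=4; inorder splits into left=[], right=[]
Reconstructed level-order: [14, 7, 22, 4, 12, 25, 28]


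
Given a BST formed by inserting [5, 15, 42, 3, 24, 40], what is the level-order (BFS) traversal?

Tree insertion order: [5, 15, 42, 3, 24, 40]
Tree (level-order array): [5, 3, 15, None, None, None, 42, 24, None, None, 40]
BFS from the root, enqueuing left then right child of each popped node:
  queue [5] -> pop 5, enqueue [3, 15], visited so far: [5]
  queue [3, 15] -> pop 3, enqueue [none], visited so far: [5, 3]
  queue [15] -> pop 15, enqueue [42], visited so far: [5, 3, 15]
  queue [42] -> pop 42, enqueue [24], visited so far: [5, 3, 15, 42]
  queue [24] -> pop 24, enqueue [40], visited so far: [5, 3, 15, 42, 24]
  queue [40] -> pop 40, enqueue [none], visited so far: [5, 3, 15, 42, 24, 40]
Result: [5, 3, 15, 42, 24, 40]


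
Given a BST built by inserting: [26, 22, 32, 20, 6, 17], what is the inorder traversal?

Tree insertion order: [26, 22, 32, 20, 6, 17]
Tree (level-order array): [26, 22, 32, 20, None, None, None, 6, None, None, 17]
Inorder traversal: [6, 17, 20, 22, 26, 32]


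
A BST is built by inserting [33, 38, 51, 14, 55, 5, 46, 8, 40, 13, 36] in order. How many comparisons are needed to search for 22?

Search path for 22: 33 -> 14
Found: False
Comparisons: 2


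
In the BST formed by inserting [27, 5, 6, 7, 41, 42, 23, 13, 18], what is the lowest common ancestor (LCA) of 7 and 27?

Tree insertion order: [27, 5, 6, 7, 41, 42, 23, 13, 18]
Tree (level-order array): [27, 5, 41, None, 6, None, 42, None, 7, None, None, None, 23, 13, None, None, 18]
In a BST, the LCA of p=7, q=27 is the first node v on the
root-to-leaf path with p <= v <= q (go left if both < v, right if both > v).
Walk from root:
  at 27: 7 <= 27 <= 27, this is the LCA
LCA = 27


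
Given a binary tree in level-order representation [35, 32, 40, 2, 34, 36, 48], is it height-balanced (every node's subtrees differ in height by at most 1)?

Tree (level-order array): [35, 32, 40, 2, 34, 36, 48]
Definition: a tree is height-balanced if, at every node, |h(left) - h(right)| <= 1 (empty subtree has height -1).
Bottom-up per-node check:
  node 2: h_left=-1, h_right=-1, diff=0 [OK], height=0
  node 34: h_left=-1, h_right=-1, diff=0 [OK], height=0
  node 32: h_left=0, h_right=0, diff=0 [OK], height=1
  node 36: h_left=-1, h_right=-1, diff=0 [OK], height=0
  node 48: h_left=-1, h_right=-1, diff=0 [OK], height=0
  node 40: h_left=0, h_right=0, diff=0 [OK], height=1
  node 35: h_left=1, h_right=1, diff=0 [OK], height=2
All nodes satisfy the balance condition.
Result: Balanced


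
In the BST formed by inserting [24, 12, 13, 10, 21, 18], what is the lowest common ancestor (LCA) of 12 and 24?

Tree insertion order: [24, 12, 13, 10, 21, 18]
Tree (level-order array): [24, 12, None, 10, 13, None, None, None, 21, 18]
In a BST, the LCA of p=12, q=24 is the first node v on the
root-to-leaf path with p <= v <= q (go left if both < v, right if both > v).
Walk from root:
  at 24: 12 <= 24 <= 24, this is the LCA
LCA = 24


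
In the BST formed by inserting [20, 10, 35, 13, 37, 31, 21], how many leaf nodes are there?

Tree built from: [20, 10, 35, 13, 37, 31, 21]
Tree (level-order array): [20, 10, 35, None, 13, 31, 37, None, None, 21]
Rule: A leaf has 0 children.
Per-node child counts:
  node 20: 2 child(ren)
  node 10: 1 child(ren)
  node 13: 0 child(ren)
  node 35: 2 child(ren)
  node 31: 1 child(ren)
  node 21: 0 child(ren)
  node 37: 0 child(ren)
Matching nodes: [13, 21, 37]
Count of leaf nodes: 3


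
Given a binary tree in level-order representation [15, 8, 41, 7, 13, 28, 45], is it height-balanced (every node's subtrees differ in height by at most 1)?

Tree (level-order array): [15, 8, 41, 7, 13, 28, 45]
Definition: a tree is height-balanced if, at every node, |h(left) - h(right)| <= 1 (empty subtree has height -1).
Bottom-up per-node check:
  node 7: h_left=-1, h_right=-1, diff=0 [OK], height=0
  node 13: h_left=-1, h_right=-1, diff=0 [OK], height=0
  node 8: h_left=0, h_right=0, diff=0 [OK], height=1
  node 28: h_left=-1, h_right=-1, diff=0 [OK], height=0
  node 45: h_left=-1, h_right=-1, diff=0 [OK], height=0
  node 41: h_left=0, h_right=0, diff=0 [OK], height=1
  node 15: h_left=1, h_right=1, diff=0 [OK], height=2
All nodes satisfy the balance condition.
Result: Balanced


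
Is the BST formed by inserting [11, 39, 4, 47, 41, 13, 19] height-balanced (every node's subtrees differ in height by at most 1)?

Tree (level-order array): [11, 4, 39, None, None, 13, 47, None, 19, 41]
Definition: a tree is height-balanced if, at every node, |h(left) - h(right)| <= 1 (empty subtree has height -1).
Bottom-up per-node check:
  node 4: h_left=-1, h_right=-1, diff=0 [OK], height=0
  node 19: h_left=-1, h_right=-1, diff=0 [OK], height=0
  node 13: h_left=-1, h_right=0, diff=1 [OK], height=1
  node 41: h_left=-1, h_right=-1, diff=0 [OK], height=0
  node 47: h_left=0, h_right=-1, diff=1 [OK], height=1
  node 39: h_left=1, h_right=1, diff=0 [OK], height=2
  node 11: h_left=0, h_right=2, diff=2 [FAIL (|0-2|=2 > 1)], height=3
Node 11 violates the condition: |0 - 2| = 2 > 1.
Result: Not balanced


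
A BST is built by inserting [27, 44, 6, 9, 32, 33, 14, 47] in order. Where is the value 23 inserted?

Starting tree (level order): [27, 6, 44, None, 9, 32, 47, None, 14, None, 33]
Insertion path: 27 -> 6 -> 9 -> 14
Result: insert 23 as right child of 14
Final tree (level order): [27, 6, 44, None, 9, 32, 47, None, 14, None, 33, None, None, None, 23]


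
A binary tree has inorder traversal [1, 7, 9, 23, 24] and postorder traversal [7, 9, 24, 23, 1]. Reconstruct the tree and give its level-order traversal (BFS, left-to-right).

Inorder:   [1, 7, 9, 23, 24]
Postorder: [7, 9, 24, 23, 1]
Algorithm: postorder visits root last, so walk postorder right-to-left;
each value is the root of the current inorder slice — split it at that
value, recurse on the right subtree first, then the left.
Recursive splits:
  root=1; inorder splits into left=[], right=[7, 9, 23, 24]
  root=23; inorder splits into left=[7, 9], right=[24]
  root=24; inorder splits into left=[], right=[]
  root=9; inorder splits into left=[7], right=[]
  root=7; inorder splits into left=[], right=[]
Reconstructed level-order: [1, 23, 9, 24, 7]


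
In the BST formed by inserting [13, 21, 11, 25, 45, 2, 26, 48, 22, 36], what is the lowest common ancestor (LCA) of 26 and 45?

Tree insertion order: [13, 21, 11, 25, 45, 2, 26, 48, 22, 36]
Tree (level-order array): [13, 11, 21, 2, None, None, 25, None, None, 22, 45, None, None, 26, 48, None, 36]
In a BST, the LCA of p=26, q=45 is the first node v on the
root-to-leaf path with p <= v <= q (go left if both < v, right if both > v).
Walk from root:
  at 13: both 26 and 45 > 13, go right
  at 21: both 26 and 45 > 21, go right
  at 25: both 26 and 45 > 25, go right
  at 45: 26 <= 45 <= 45, this is the LCA
LCA = 45


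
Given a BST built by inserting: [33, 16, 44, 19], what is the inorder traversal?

Tree insertion order: [33, 16, 44, 19]
Tree (level-order array): [33, 16, 44, None, 19]
Inorder traversal: [16, 19, 33, 44]


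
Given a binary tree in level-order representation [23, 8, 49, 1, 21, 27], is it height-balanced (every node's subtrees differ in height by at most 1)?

Tree (level-order array): [23, 8, 49, 1, 21, 27]
Definition: a tree is height-balanced if, at every node, |h(left) - h(right)| <= 1 (empty subtree has height -1).
Bottom-up per-node check:
  node 1: h_left=-1, h_right=-1, diff=0 [OK], height=0
  node 21: h_left=-1, h_right=-1, diff=0 [OK], height=0
  node 8: h_left=0, h_right=0, diff=0 [OK], height=1
  node 27: h_left=-1, h_right=-1, diff=0 [OK], height=0
  node 49: h_left=0, h_right=-1, diff=1 [OK], height=1
  node 23: h_left=1, h_right=1, diff=0 [OK], height=2
All nodes satisfy the balance condition.
Result: Balanced


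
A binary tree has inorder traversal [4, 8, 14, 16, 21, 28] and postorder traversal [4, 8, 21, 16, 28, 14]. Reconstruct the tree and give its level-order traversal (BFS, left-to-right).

Inorder:   [4, 8, 14, 16, 21, 28]
Postorder: [4, 8, 21, 16, 28, 14]
Algorithm: postorder visits root last, so walk postorder right-to-left;
each value is the root of the current inorder slice — split it at that
value, recurse on the right subtree first, then the left.
Recursive splits:
  root=14; inorder splits into left=[4, 8], right=[16, 21, 28]
  root=28; inorder splits into left=[16, 21], right=[]
  root=16; inorder splits into left=[], right=[21]
  root=21; inorder splits into left=[], right=[]
  root=8; inorder splits into left=[4], right=[]
  root=4; inorder splits into left=[], right=[]
Reconstructed level-order: [14, 8, 28, 4, 16, 21]


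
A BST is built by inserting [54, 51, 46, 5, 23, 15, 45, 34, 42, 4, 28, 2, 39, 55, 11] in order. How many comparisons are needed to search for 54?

Search path for 54: 54
Found: True
Comparisons: 1


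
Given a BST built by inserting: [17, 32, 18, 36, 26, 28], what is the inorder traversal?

Tree insertion order: [17, 32, 18, 36, 26, 28]
Tree (level-order array): [17, None, 32, 18, 36, None, 26, None, None, None, 28]
Inorder traversal: [17, 18, 26, 28, 32, 36]


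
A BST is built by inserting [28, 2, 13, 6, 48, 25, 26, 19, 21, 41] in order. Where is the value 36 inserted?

Starting tree (level order): [28, 2, 48, None, 13, 41, None, 6, 25, None, None, None, None, 19, 26, None, 21]
Insertion path: 28 -> 48 -> 41
Result: insert 36 as left child of 41
Final tree (level order): [28, 2, 48, None, 13, 41, None, 6, 25, 36, None, None, None, 19, 26, None, None, None, 21]


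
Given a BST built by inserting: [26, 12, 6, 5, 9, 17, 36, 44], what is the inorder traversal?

Tree insertion order: [26, 12, 6, 5, 9, 17, 36, 44]
Tree (level-order array): [26, 12, 36, 6, 17, None, 44, 5, 9]
Inorder traversal: [5, 6, 9, 12, 17, 26, 36, 44]


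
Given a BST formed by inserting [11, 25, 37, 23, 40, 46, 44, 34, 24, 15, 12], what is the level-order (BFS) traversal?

Tree insertion order: [11, 25, 37, 23, 40, 46, 44, 34, 24, 15, 12]
Tree (level-order array): [11, None, 25, 23, 37, 15, 24, 34, 40, 12, None, None, None, None, None, None, 46, None, None, 44]
BFS from the root, enqueuing left then right child of each popped node:
  queue [11] -> pop 11, enqueue [25], visited so far: [11]
  queue [25] -> pop 25, enqueue [23, 37], visited so far: [11, 25]
  queue [23, 37] -> pop 23, enqueue [15, 24], visited so far: [11, 25, 23]
  queue [37, 15, 24] -> pop 37, enqueue [34, 40], visited so far: [11, 25, 23, 37]
  queue [15, 24, 34, 40] -> pop 15, enqueue [12], visited so far: [11, 25, 23, 37, 15]
  queue [24, 34, 40, 12] -> pop 24, enqueue [none], visited so far: [11, 25, 23, 37, 15, 24]
  queue [34, 40, 12] -> pop 34, enqueue [none], visited so far: [11, 25, 23, 37, 15, 24, 34]
  queue [40, 12] -> pop 40, enqueue [46], visited so far: [11, 25, 23, 37, 15, 24, 34, 40]
  queue [12, 46] -> pop 12, enqueue [none], visited so far: [11, 25, 23, 37, 15, 24, 34, 40, 12]
  queue [46] -> pop 46, enqueue [44], visited so far: [11, 25, 23, 37, 15, 24, 34, 40, 12, 46]
  queue [44] -> pop 44, enqueue [none], visited so far: [11, 25, 23, 37, 15, 24, 34, 40, 12, 46, 44]
Result: [11, 25, 23, 37, 15, 24, 34, 40, 12, 46, 44]


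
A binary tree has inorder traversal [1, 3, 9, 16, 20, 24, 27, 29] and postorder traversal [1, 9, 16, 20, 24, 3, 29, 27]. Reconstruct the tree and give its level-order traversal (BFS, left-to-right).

Inorder:   [1, 3, 9, 16, 20, 24, 27, 29]
Postorder: [1, 9, 16, 20, 24, 3, 29, 27]
Algorithm: postorder visits root last, so walk postorder right-to-left;
each value is the root of the current inorder slice — split it at that
value, recurse on the right subtree first, then the left.
Recursive splits:
  root=27; inorder splits into left=[1, 3, 9, 16, 20, 24], right=[29]
  root=29; inorder splits into left=[], right=[]
  root=3; inorder splits into left=[1], right=[9, 16, 20, 24]
  root=24; inorder splits into left=[9, 16, 20], right=[]
  root=20; inorder splits into left=[9, 16], right=[]
  root=16; inorder splits into left=[9], right=[]
  root=9; inorder splits into left=[], right=[]
  root=1; inorder splits into left=[], right=[]
Reconstructed level-order: [27, 3, 29, 1, 24, 20, 16, 9]


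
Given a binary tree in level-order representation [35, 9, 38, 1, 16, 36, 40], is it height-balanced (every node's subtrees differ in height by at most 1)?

Tree (level-order array): [35, 9, 38, 1, 16, 36, 40]
Definition: a tree is height-balanced if, at every node, |h(left) - h(right)| <= 1 (empty subtree has height -1).
Bottom-up per-node check:
  node 1: h_left=-1, h_right=-1, diff=0 [OK], height=0
  node 16: h_left=-1, h_right=-1, diff=0 [OK], height=0
  node 9: h_left=0, h_right=0, diff=0 [OK], height=1
  node 36: h_left=-1, h_right=-1, diff=0 [OK], height=0
  node 40: h_left=-1, h_right=-1, diff=0 [OK], height=0
  node 38: h_left=0, h_right=0, diff=0 [OK], height=1
  node 35: h_left=1, h_right=1, diff=0 [OK], height=2
All nodes satisfy the balance condition.
Result: Balanced


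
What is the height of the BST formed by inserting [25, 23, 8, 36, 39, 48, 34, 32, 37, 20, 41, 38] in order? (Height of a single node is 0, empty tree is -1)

Insertion order: [25, 23, 8, 36, 39, 48, 34, 32, 37, 20, 41, 38]
Tree (level-order array): [25, 23, 36, 8, None, 34, 39, None, 20, 32, None, 37, 48, None, None, None, None, None, 38, 41]
Compute height bottom-up (empty subtree = -1):
  height(20) = 1 + max(-1, -1) = 0
  height(8) = 1 + max(-1, 0) = 1
  height(23) = 1 + max(1, -1) = 2
  height(32) = 1 + max(-1, -1) = 0
  height(34) = 1 + max(0, -1) = 1
  height(38) = 1 + max(-1, -1) = 0
  height(37) = 1 + max(-1, 0) = 1
  height(41) = 1 + max(-1, -1) = 0
  height(48) = 1 + max(0, -1) = 1
  height(39) = 1 + max(1, 1) = 2
  height(36) = 1 + max(1, 2) = 3
  height(25) = 1 + max(2, 3) = 4
Height = 4


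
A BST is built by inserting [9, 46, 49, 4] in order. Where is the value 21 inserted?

Starting tree (level order): [9, 4, 46, None, None, None, 49]
Insertion path: 9 -> 46
Result: insert 21 as left child of 46
Final tree (level order): [9, 4, 46, None, None, 21, 49]


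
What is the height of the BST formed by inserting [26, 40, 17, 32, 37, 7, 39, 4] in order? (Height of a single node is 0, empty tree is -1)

Insertion order: [26, 40, 17, 32, 37, 7, 39, 4]
Tree (level-order array): [26, 17, 40, 7, None, 32, None, 4, None, None, 37, None, None, None, 39]
Compute height bottom-up (empty subtree = -1):
  height(4) = 1 + max(-1, -1) = 0
  height(7) = 1 + max(0, -1) = 1
  height(17) = 1 + max(1, -1) = 2
  height(39) = 1 + max(-1, -1) = 0
  height(37) = 1 + max(-1, 0) = 1
  height(32) = 1 + max(-1, 1) = 2
  height(40) = 1 + max(2, -1) = 3
  height(26) = 1 + max(2, 3) = 4
Height = 4


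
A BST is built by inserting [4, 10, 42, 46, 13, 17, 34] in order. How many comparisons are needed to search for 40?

Search path for 40: 4 -> 10 -> 42 -> 13 -> 17 -> 34
Found: False
Comparisons: 6


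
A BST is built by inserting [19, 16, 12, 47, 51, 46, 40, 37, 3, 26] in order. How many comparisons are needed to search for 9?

Search path for 9: 19 -> 16 -> 12 -> 3
Found: False
Comparisons: 4


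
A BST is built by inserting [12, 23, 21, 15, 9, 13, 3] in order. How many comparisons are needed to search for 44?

Search path for 44: 12 -> 23
Found: False
Comparisons: 2


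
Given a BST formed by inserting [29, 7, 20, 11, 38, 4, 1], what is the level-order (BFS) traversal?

Tree insertion order: [29, 7, 20, 11, 38, 4, 1]
Tree (level-order array): [29, 7, 38, 4, 20, None, None, 1, None, 11]
BFS from the root, enqueuing left then right child of each popped node:
  queue [29] -> pop 29, enqueue [7, 38], visited so far: [29]
  queue [7, 38] -> pop 7, enqueue [4, 20], visited so far: [29, 7]
  queue [38, 4, 20] -> pop 38, enqueue [none], visited so far: [29, 7, 38]
  queue [4, 20] -> pop 4, enqueue [1], visited so far: [29, 7, 38, 4]
  queue [20, 1] -> pop 20, enqueue [11], visited so far: [29, 7, 38, 4, 20]
  queue [1, 11] -> pop 1, enqueue [none], visited so far: [29, 7, 38, 4, 20, 1]
  queue [11] -> pop 11, enqueue [none], visited so far: [29, 7, 38, 4, 20, 1, 11]
Result: [29, 7, 38, 4, 20, 1, 11]


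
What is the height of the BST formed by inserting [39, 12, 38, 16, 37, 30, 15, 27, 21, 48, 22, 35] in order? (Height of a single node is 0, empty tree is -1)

Insertion order: [39, 12, 38, 16, 37, 30, 15, 27, 21, 48, 22, 35]
Tree (level-order array): [39, 12, 48, None, 38, None, None, 16, None, 15, 37, None, None, 30, None, 27, 35, 21, None, None, None, None, 22]
Compute height bottom-up (empty subtree = -1):
  height(15) = 1 + max(-1, -1) = 0
  height(22) = 1 + max(-1, -1) = 0
  height(21) = 1 + max(-1, 0) = 1
  height(27) = 1 + max(1, -1) = 2
  height(35) = 1 + max(-1, -1) = 0
  height(30) = 1 + max(2, 0) = 3
  height(37) = 1 + max(3, -1) = 4
  height(16) = 1 + max(0, 4) = 5
  height(38) = 1 + max(5, -1) = 6
  height(12) = 1 + max(-1, 6) = 7
  height(48) = 1 + max(-1, -1) = 0
  height(39) = 1 + max(7, 0) = 8
Height = 8


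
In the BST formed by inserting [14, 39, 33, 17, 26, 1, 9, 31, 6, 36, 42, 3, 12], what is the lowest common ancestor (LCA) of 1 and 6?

Tree insertion order: [14, 39, 33, 17, 26, 1, 9, 31, 6, 36, 42, 3, 12]
Tree (level-order array): [14, 1, 39, None, 9, 33, 42, 6, 12, 17, 36, None, None, 3, None, None, None, None, 26, None, None, None, None, None, 31]
In a BST, the LCA of p=1, q=6 is the first node v on the
root-to-leaf path with p <= v <= q (go left if both < v, right if both > v).
Walk from root:
  at 14: both 1 and 6 < 14, go left
  at 1: 1 <= 1 <= 6, this is the LCA
LCA = 1


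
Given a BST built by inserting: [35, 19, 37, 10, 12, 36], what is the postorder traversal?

Tree insertion order: [35, 19, 37, 10, 12, 36]
Tree (level-order array): [35, 19, 37, 10, None, 36, None, None, 12]
Postorder traversal: [12, 10, 19, 36, 37, 35]


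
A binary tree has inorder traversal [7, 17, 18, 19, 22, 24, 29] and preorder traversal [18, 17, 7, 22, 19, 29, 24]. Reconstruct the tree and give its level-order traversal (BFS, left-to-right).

Inorder:  [7, 17, 18, 19, 22, 24, 29]
Preorder: [18, 17, 7, 22, 19, 29, 24]
Algorithm: preorder visits root first, so consume preorder in order;
for each root, split the current inorder slice at that value into
left-subtree inorder and right-subtree inorder, then recurse.
Recursive splits:
  root=18; inorder splits into left=[7, 17], right=[19, 22, 24, 29]
  root=17; inorder splits into left=[7], right=[]
  root=7; inorder splits into left=[], right=[]
  root=22; inorder splits into left=[19], right=[24, 29]
  root=19; inorder splits into left=[], right=[]
  root=29; inorder splits into left=[24], right=[]
  root=24; inorder splits into left=[], right=[]
Reconstructed level-order: [18, 17, 22, 7, 19, 29, 24]


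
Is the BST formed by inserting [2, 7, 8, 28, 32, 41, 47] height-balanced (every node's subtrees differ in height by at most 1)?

Tree (level-order array): [2, None, 7, None, 8, None, 28, None, 32, None, 41, None, 47]
Definition: a tree is height-balanced if, at every node, |h(left) - h(right)| <= 1 (empty subtree has height -1).
Bottom-up per-node check:
  node 47: h_left=-1, h_right=-1, diff=0 [OK], height=0
  node 41: h_left=-1, h_right=0, diff=1 [OK], height=1
  node 32: h_left=-1, h_right=1, diff=2 [FAIL (|-1-1|=2 > 1)], height=2
  node 28: h_left=-1, h_right=2, diff=3 [FAIL (|-1-2|=3 > 1)], height=3
  node 8: h_left=-1, h_right=3, diff=4 [FAIL (|-1-3|=4 > 1)], height=4
  node 7: h_left=-1, h_right=4, diff=5 [FAIL (|-1-4|=5 > 1)], height=5
  node 2: h_left=-1, h_right=5, diff=6 [FAIL (|-1-5|=6 > 1)], height=6
Node 32 violates the condition: |-1 - 1| = 2 > 1.
Result: Not balanced


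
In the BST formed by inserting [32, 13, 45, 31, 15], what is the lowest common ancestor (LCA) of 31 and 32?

Tree insertion order: [32, 13, 45, 31, 15]
Tree (level-order array): [32, 13, 45, None, 31, None, None, 15]
In a BST, the LCA of p=31, q=32 is the first node v on the
root-to-leaf path with p <= v <= q (go left if both < v, right if both > v).
Walk from root:
  at 32: 31 <= 32 <= 32, this is the LCA
LCA = 32


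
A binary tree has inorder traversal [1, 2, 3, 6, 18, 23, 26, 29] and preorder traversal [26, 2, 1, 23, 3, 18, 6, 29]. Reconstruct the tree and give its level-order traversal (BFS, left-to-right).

Inorder:  [1, 2, 3, 6, 18, 23, 26, 29]
Preorder: [26, 2, 1, 23, 3, 18, 6, 29]
Algorithm: preorder visits root first, so consume preorder in order;
for each root, split the current inorder slice at that value into
left-subtree inorder and right-subtree inorder, then recurse.
Recursive splits:
  root=26; inorder splits into left=[1, 2, 3, 6, 18, 23], right=[29]
  root=2; inorder splits into left=[1], right=[3, 6, 18, 23]
  root=1; inorder splits into left=[], right=[]
  root=23; inorder splits into left=[3, 6, 18], right=[]
  root=3; inorder splits into left=[], right=[6, 18]
  root=18; inorder splits into left=[6], right=[]
  root=6; inorder splits into left=[], right=[]
  root=29; inorder splits into left=[], right=[]
Reconstructed level-order: [26, 2, 29, 1, 23, 3, 18, 6]


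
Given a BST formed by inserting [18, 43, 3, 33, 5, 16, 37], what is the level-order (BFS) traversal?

Tree insertion order: [18, 43, 3, 33, 5, 16, 37]
Tree (level-order array): [18, 3, 43, None, 5, 33, None, None, 16, None, 37]
BFS from the root, enqueuing left then right child of each popped node:
  queue [18] -> pop 18, enqueue [3, 43], visited so far: [18]
  queue [3, 43] -> pop 3, enqueue [5], visited so far: [18, 3]
  queue [43, 5] -> pop 43, enqueue [33], visited so far: [18, 3, 43]
  queue [5, 33] -> pop 5, enqueue [16], visited so far: [18, 3, 43, 5]
  queue [33, 16] -> pop 33, enqueue [37], visited so far: [18, 3, 43, 5, 33]
  queue [16, 37] -> pop 16, enqueue [none], visited so far: [18, 3, 43, 5, 33, 16]
  queue [37] -> pop 37, enqueue [none], visited so far: [18, 3, 43, 5, 33, 16, 37]
Result: [18, 3, 43, 5, 33, 16, 37]


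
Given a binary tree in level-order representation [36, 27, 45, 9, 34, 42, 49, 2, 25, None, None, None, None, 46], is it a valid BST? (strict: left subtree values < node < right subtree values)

Level-order array: [36, 27, 45, 9, 34, 42, 49, 2, 25, None, None, None, None, 46]
Validate using subtree bounds (lo, hi): at each node, require lo < value < hi,
then recurse left with hi=value and right with lo=value.
Preorder trace (stopping at first violation):
  at node 36 with bounds (-inf, +inf): OK
  at node 27 with bounds (-inf, 36): OK
  at node 9 with bounds (-inf, 27): OK
  at node 2 with bounds (-inf, 9): OK
  at node 25 with bounds (9, 27): OK
  at node 34 with bounds (27, 36): OK
  at node 45 with bounds (36, +inf): OK
  at node 42 with bounds (36, 45): OK
  at node 49 with bounds (45, +inf): OK
  at node 46 with bounds (45, 49): OK
No violation found at any node.
Result: Valid BST


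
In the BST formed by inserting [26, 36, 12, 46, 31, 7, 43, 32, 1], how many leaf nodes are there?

Tree built from: [26, 36, 12, 46, 31, 7, 43, 32, 1]
Tree (level-order array): [26, 12, 36, 7, None, 31, 46, 1, None, None, 32, 43]
Rule: A leaf has 0 children.
Per-node child counts:
  node 26: 2 child(ren)
  node 12: 1 child(ren)
  node 7: 1 child(ren)
  node 1: 0 child(ren)
  node 36: 2 child(ren)
  node 31: 1 child(ren)
  node 32: 0 child(ren)
  node 46: 1 child(ren)
  node 43: 0 child(ren)
Matching nodes: [1, 32, 43]
Count of leaf nodes: 3


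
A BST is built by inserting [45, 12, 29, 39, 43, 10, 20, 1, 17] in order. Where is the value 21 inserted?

Starting tree (level order): [45, 12, None, 10, 29, 1, None, 20, 39, None, None, 17, None, None, 43]
Insertion path: 45 -> 12 -> 29 -> 20
Result: insert 21 as right child of 20
Final tree (level order): [45, 12, None, 10, 29, 1, None, 20, 39, None, None, 17, 21, None, 43]


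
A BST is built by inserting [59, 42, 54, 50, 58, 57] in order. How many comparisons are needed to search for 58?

Search path for 58: 59 -> 42 -> 54 -> 58
Found: True
Comparisons: 4


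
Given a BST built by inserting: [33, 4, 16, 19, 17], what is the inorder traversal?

Tree insertion order: [33, 4, 16, 19, 17]
Tree (level-order array): [33, 4, None, None, 16, None, 19, 17]
Inorder traversal: [4, 16, 17, 19, 33]


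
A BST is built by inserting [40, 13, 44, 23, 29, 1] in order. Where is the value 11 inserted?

Starting tree (level order): [40, 13, 44, 1, 23, None, None, None, None, None, 29]
Insertion path: 40 -> 13 -> 1
Result: insert 11 as right child of 1
Final tree (level order): [40, 13, 44, 1, 23, None, None, None, 11, None, 29]


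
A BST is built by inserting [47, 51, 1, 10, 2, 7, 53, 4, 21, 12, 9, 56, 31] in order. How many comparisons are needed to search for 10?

Search path for 10: 47 -> 1 -> 10
Found: True
Comparisons: 3


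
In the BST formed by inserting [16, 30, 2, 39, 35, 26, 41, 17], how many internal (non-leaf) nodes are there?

Tree built from: [16, 30, 2, 39, 35, 26, 41, 17]
Tree (level-order array): [16, 2, 30, None, None, 26, 39, 17, None, 35, 41]
Rule: An internal node has at least one child.
Per-node child counts:
  node 16: 2 child(ren)
  node 2: 0 child(ren)
  node 30: 2 child(ren)
  node 26: 1 child(ren)
  node 17: 0 child(ren)
  node 39: 2 child(ren)
  node 35: 0 child(ren)
  node 41: 0 child(ren)
Matching nodes: [16, 30, 26, 39]
Count of internal (non-leaf) nodes: 4


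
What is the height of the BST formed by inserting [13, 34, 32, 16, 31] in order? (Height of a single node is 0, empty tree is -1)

Insertion order: [13, 34, 32, 16, 31]
Tree (level-order array): [13, None, 34, 32, None, 16, None, None, 31]
Compute height bottom-up (empty subtree = -1):
  height(31) = 1 + max(-1, -1) = 0
  height(16) = 1 + max(-1, 0) = 1
  height(32) = 1 + max(1, -1) = 2
  height(34) = 1 + max(2, -1) = 3
  height(13) = 1 + max(-1, 3) = 4
Height = 4


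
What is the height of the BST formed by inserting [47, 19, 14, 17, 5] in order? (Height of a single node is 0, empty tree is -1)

Insertion order: [47, 19, 14, 17, 5]
Tree (level-order array): [47, 19, None, 14, None, 5, 17]
Compute height bottom-up (empty subtree = -1):
  height(5) = 1 + max(-1, -1) = 0
  height(17) = 1 + max(-1, -1) = 0
  height(14) = 1 + max(0, 0) = 1
  height(19) = 1 + max(1, -1) = 2
  height(47) = 1 + max(2, -1) = 3
Height = 3


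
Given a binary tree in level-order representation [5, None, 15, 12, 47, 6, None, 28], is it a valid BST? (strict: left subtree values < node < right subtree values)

Level-order array: [5, None, 15, 12, 47, 6, None, 28]
Validate using subtree bounds (lo, hi): at each node, require lo < value < hi,
then recurse left with hi=value and right with lo=value.
Preorder trace (stopping at first violation):
  at node 5 with bounds (-inf, +inf): OK
  at node 15 with bounds (5, +inf): OK
  at node 12 with bounds (5, 15): OK
  at node 6 with bounds (5, 12): OK
  at node 47 with bounds (15, +inf): OK
  at node 28 with bounds (15, 47): OK
No violation found at any node.
Result: Valid BST


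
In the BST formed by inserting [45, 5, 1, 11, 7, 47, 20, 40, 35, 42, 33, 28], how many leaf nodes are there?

Tree built from: [45, 5, 1, 11, 7, 47, 20, 40, 35, 42, 33, 28]
Tree (level-order array): [45, 5, 47, 1, 11, None, None, None, None, 7, 20, None, None, None, 40, 35, 42, 33, None, None, None, 28]
Rule: A leaf has 0 children.
Per-node child counts:
  node 45: 2 child(ren)
  node 5: 2 child(ren)
  node 1: 0 child(ren)
  node 11: 2 child(ren)
  node 7: 0 child(ren)
  node 20: 1 child(ren)
  node 40: 2 child(ren)
  node 35: 1 child(ren)
  node 33: 1 child(ren)
  node 28: 0 child(ren)
  node 42: 0 child(ren)
  node 47: 0 child(ren)
Matching nodes: [1, 7, 28, 42, 47]
Count of leaf nodes: 5


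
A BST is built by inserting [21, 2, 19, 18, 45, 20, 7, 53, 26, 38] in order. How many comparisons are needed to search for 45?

Search path for 45: 21 -> 45
Found: True
Comparisons: 2


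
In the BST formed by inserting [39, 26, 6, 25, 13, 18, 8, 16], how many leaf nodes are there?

Tree built from: [39, 26, 6, 25, 13, 18, 8, 16]
Tree (level-order array): [39, 26, None, 6, None, None, 25, 13, None, 8, 18, None, None, 16]
Rule: A leaf has 0 children.
Per-node child counts:
  node 39: 1 child(ren)
  node 26: 1 child(ren)
  node 6: 1 child(ren)
  node 25: 1 child(ren)
  node 13: 2 child(ren)
  node 8: 0 child(ren)
  node 18: 1 child(ren)
  node 16: 0 child(ren)
Matching nodes: [8, 16]
Count of leaf nodes: 2


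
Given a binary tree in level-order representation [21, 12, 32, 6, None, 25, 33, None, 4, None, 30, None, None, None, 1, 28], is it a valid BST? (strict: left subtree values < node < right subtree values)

Level-order array: [21, 12, 32, 6, None, 25, 33, None, 4, None, 30, None, None, None, 1, 28]
Validate using subtree bounds (lo, hi): at each node, require lo < value < hi,
then recurse left with hi=value and right with lo=value.
Preorder trace (stopping at first violation):
  at node 21 with bounds (-inf, +inf): OK
  at node 12 with bounds (-inf, 21): OK
  at node 6 with bounds (-inf, 12): OK
  at node 4 with bounds (6, 12): VIOLATION
Node 4 violates its bound: not (6 < 4 < 12).
Result: Not a valid BST
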